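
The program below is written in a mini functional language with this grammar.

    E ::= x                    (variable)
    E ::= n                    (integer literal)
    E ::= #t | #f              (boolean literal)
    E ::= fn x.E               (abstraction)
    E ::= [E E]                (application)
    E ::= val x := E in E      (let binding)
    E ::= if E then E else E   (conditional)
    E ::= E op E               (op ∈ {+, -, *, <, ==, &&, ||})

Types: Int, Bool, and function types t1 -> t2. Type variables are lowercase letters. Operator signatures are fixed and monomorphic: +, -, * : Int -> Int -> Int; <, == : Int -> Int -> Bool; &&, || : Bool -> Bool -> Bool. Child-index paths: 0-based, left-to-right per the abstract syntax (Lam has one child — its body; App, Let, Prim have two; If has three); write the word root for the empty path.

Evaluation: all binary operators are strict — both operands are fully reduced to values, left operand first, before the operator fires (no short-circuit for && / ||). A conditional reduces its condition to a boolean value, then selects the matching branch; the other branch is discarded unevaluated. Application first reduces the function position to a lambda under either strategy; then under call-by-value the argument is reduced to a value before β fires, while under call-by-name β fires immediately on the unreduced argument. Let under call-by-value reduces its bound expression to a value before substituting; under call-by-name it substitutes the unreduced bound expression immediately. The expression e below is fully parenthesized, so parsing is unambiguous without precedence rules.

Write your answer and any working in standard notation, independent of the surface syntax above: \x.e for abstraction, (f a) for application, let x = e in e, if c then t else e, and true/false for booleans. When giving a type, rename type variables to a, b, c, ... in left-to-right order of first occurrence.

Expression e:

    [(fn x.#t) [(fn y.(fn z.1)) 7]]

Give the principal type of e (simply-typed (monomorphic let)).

Answer: Bool

Derivation:
\x._ : a -> Bool
\z._ : c -> Int
\y._ : b -> c -> Int
  unify b -> c -> Int ~ Int -> d
  unify b ~ Int
  unify c -> Int ~ d
_ _ : c -> Int
  unify a -> Bool ~ (c -> Int) -> e
  unify a ~ c -> Int
  unify Bool ~ e
_ _ : Bool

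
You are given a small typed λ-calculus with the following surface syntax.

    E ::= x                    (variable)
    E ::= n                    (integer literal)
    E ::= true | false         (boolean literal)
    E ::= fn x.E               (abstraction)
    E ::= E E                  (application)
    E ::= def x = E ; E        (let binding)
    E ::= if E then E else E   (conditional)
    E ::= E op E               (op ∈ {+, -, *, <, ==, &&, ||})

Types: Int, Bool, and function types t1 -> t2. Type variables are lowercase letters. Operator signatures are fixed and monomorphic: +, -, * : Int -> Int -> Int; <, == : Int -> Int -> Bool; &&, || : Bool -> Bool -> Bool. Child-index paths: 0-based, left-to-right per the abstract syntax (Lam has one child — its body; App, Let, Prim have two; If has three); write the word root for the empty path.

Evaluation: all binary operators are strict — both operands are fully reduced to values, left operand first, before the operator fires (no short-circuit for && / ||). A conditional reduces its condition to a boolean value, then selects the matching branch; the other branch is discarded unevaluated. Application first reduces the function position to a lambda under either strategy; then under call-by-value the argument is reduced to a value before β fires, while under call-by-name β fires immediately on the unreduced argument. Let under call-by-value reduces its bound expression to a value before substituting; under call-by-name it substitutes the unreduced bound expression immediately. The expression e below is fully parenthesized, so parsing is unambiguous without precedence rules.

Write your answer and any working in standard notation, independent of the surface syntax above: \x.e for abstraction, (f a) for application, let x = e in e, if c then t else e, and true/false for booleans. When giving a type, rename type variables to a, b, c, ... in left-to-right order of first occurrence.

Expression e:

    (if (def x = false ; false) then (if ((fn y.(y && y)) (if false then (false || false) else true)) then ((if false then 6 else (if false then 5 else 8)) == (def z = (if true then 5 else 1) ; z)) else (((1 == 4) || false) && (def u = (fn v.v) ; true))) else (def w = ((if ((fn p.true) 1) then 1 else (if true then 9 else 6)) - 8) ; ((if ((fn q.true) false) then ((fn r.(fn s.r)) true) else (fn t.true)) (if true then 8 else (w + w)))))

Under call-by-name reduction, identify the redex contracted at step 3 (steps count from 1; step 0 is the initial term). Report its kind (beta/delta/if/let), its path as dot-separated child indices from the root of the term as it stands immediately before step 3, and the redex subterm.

Trace:
step 0: (if (let x = false in false) then (if ((\y.(y && y)) (if false then (false || false) else true)) then ((if false then 6 else (if false then 5 else 8)) == (let z = (if true then 5 else 1) in z)) else (((1 == 4) || false) && (let u = (\v.v) in true))) else (let w = ((if ((\p.true) 1) then 1 else (if true then 9 else 6)) - 8) in ((if ((\q.true) false) then ((\r.(\s.r)) true) else (\t.true)) (if true then 8 else (w + w)))))
step 1: [let@0] (if false then (if ((\y.(y && y)) (if false then (false || false) else true)) then ((if false then 6 else (if false then 5 else 8)) == (let z = (if true then 5 else 1) in z)) else (((1 == 4) || false) && (let u = (\v.v) in true))) else (let w = ((if ((\p.true) 1) then 1 else (if true then 9 else 6)) - 8) in ((if ((\q.true) false) then ((\r.(\s.r)) true) else (\t.true)) (if true then 8 else (w + w)))))
step 2: [if@root] (let w = ((if ((\p.true) 1) then 1 else (if true then 9 else 6)) - 8) in ((if ((\q.true) false) then ((\r.(\s.r)) true) else (\t.true)) (if true then 8 else (w + w))))
step 3: [let@root] ((if ((\q.true) false) then ((\r.(\s.r)) true) else (\t.true)) (if true then 8 else (((if ((\p.true) 1) then 1 else (if true then 9 else 6)) - 8) + ((if ((\p.true) 1) then 1 else (if true then 9 else 6)) - 8))))

Answer: let at root : (let w = ((if ((\p.true) 1) then 1 else (if true then 9 else 6)) - 8) in ((if ((\q.true) false) then ((\r.(\s.r)) true) else (\t.true)) (if true then 8 else (w + w))))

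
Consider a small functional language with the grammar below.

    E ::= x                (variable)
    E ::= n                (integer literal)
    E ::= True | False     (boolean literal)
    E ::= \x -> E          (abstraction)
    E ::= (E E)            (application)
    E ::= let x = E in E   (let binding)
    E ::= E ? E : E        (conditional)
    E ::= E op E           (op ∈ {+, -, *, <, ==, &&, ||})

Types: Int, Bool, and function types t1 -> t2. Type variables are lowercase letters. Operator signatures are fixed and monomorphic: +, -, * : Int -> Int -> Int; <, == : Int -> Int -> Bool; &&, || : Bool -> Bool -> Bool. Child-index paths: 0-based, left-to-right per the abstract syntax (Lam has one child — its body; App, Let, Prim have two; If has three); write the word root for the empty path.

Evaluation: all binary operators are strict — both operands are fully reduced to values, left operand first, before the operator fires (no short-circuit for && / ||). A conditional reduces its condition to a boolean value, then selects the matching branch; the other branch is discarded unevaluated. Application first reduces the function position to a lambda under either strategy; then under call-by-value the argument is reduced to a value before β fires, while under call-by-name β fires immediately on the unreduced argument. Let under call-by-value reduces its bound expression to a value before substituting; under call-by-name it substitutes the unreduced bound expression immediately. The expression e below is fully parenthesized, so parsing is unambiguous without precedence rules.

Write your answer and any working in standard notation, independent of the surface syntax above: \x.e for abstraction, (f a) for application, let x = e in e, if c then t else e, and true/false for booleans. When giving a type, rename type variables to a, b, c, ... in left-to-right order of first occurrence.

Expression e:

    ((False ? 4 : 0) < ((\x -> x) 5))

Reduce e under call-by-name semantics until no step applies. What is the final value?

Working:
step 0: ((if false then 4 else 0) < ((\x.x) 5))
step 1: [if@0] (0 < ((\x.x) 5))
step 2: [beta@1] (0 < 5)
step 3: [delta@root] true

Answer: true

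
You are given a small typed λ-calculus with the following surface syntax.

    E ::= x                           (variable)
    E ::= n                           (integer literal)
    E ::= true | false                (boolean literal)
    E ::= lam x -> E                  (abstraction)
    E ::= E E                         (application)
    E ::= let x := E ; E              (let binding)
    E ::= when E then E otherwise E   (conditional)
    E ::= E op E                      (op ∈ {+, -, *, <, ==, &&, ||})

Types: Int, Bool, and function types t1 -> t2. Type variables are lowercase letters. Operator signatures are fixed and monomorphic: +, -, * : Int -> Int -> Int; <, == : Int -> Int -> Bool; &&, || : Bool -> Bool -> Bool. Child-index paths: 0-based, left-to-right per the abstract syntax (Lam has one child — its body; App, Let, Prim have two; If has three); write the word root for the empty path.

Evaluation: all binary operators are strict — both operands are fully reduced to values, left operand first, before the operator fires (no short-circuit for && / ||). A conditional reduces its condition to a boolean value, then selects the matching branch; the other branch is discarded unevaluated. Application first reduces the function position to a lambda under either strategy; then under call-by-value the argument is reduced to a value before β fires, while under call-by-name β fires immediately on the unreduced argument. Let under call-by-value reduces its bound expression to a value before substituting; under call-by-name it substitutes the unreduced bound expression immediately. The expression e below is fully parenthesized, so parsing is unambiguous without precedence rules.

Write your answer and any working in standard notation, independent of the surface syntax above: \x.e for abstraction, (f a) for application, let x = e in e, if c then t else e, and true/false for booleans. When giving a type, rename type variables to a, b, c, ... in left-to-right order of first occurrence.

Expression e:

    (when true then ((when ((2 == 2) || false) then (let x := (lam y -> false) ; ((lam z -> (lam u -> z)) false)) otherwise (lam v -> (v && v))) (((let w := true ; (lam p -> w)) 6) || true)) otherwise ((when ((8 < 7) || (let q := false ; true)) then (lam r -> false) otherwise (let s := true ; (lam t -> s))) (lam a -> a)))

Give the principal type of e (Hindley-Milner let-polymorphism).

Derivation:
  unify Bool ~ Bool
  unify Int ~ Int
  unify Int ~ Int
  unify Bool ~ Bool
  unify Bool ~ Bool
  unify Bool ~ Bool
\y._ : a -> Bool
let x : forall. a -> Bool
z : b
\u._ : c -> b
\z._ : b -> c -> b
  unify b -> c -> b ~ Bool -> d
  unify b ~ Bool
  unify c -> Bool ~ d
_ _ : c -> Bool
v : e
  unify e ~ Bool
v : Bool
  unify Bool ~ Bool
\v._ : Bool -> Bool
  unify c -> Bool ~ Bool -> Bool
  unify c ~ Bool
  unify Bool ~ Bool
let w : Bool
w : Bool
\p._ : f -> Bool
  unify f -> Bool ~ Int -> g
  unify f ~ Int
  unify Bool ~ g
_ _ : Bool
  unify Bool ~ Bool
  unify Bool ~ Bool
  unify Bool -> Bool ~ Bool -> h
  unify Bool ~ Bool
  unify Bool ~ h
_ _ : Bool
  unify Int ~ Int
  unify Int ~ Int
  unify Bool ~ Bool
let q : Bool
  unify Bool ~ Bool
  unify Bool ~ Bool
\r._ : i -> Bool
let s : Bool
s : Bool
\t._ : j -> Bool
  unify i -> Bool ~ j -> Bool
  unify i ~ j
  unify Bool ~ Bool
a : k
\a._ : k -> k
  unify j -> Bool ~ (k -> k) -> l
  unify j ~ k -> k
  unify Bool ~ l
_ _ : Bool
  unify Bool ~ Bool

Answer: Bool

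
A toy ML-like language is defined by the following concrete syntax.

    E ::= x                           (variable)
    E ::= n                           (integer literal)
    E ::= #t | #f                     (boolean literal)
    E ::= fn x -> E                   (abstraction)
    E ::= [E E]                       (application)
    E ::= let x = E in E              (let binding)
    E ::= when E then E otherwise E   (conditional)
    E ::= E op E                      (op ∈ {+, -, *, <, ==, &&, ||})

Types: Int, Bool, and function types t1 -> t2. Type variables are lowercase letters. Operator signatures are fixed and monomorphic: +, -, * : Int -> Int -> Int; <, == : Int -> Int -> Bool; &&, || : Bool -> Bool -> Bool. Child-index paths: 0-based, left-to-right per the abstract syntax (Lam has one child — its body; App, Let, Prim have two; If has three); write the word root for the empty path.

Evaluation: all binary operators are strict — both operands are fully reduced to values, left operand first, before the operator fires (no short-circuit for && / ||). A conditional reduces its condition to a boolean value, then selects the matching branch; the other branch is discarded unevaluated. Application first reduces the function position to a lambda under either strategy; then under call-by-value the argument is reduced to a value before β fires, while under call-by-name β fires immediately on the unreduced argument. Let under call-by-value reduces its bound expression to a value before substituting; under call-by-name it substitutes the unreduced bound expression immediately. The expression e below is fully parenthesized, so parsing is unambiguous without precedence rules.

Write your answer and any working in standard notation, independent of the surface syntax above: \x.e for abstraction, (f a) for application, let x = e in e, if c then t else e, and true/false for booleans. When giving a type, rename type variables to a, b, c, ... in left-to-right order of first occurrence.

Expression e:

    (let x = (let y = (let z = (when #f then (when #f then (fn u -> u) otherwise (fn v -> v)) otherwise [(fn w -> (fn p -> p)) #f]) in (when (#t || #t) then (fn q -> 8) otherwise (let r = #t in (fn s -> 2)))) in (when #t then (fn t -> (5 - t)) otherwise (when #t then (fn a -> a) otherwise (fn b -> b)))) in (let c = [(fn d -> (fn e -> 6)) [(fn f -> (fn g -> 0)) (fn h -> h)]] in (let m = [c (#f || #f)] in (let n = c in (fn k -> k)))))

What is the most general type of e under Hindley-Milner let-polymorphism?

Working:
  unify Bool ~ Bool
  unify Bool ~ Bool
u : a
\u._ : a -> a
v : b
\v._ : b -> b
  unify a -> a ~ b -> b
  unify a ~ b
  unify b ~ b
p : d
\p._ : d -> d
\w._ : c -> d -> d
  unify c -> d -> d ~ Bool -> e
  unify c ~ Bool
  unify d -> d ~ e
_ _ : d -> d
  unify b -> b ~ d -> d
  unify b ~ d
  unify d ~ d
let z : forall. d -> d
  unify Bool ~ Bool
  unify Bool ~ Bool
  unify Bool ~ Bool
\q._ : f -> Int
let r : Bool
\s._ : g -> Int
  unify f -> Int ~ g -> Int
  unify f ~ g
  unify Int ~ Int
let y : forall. g -> Int
  unify Bool ~ Bool
  unify Int ~ Int
t : h
  unify h ~ Int
\t._ : Int -> Int
  unify Bool ~ Bool
a : i
\a._ : i -> i
b : j
\b._ : j -> j
  unify i -> i ~ j -> j
  unify i ~ j
  unify j ~ j
  unify Int -> Int ~ j -> j
  unify Int ~ j
  unify Int ~ Int
let x : Int -> Int
\e._ : l -> Int
\d._ : k -> l -> Int
\g._ : n -> Int
\f._ : m -> n -> Int
h : o
\h._ : o -> o
  unify m -> n -> Int ~ (o -> o) -> p
  unify m ~ o -> o
  unify n -> Int ~ p
_ _ : n -> Int
  unify k -> l -> Int ~ (n -> Int) -> q
  unify k ~ n -> Int
  unify l -> Int ~ q
_ _ : l -> Int
let c : forall. l -> Int
c : r -> Int
  unify Bool ~ Bool
  unify Bool ~ Bool
  unify r -> Int ~ Bool -> s
  unify r ~ Bool
  unify Int ~ s
_ _ : Int
let m : Int
c : t -> Int
let n : forall. t -> Int
k : u
\k._ : u -> u

Answer: a -> a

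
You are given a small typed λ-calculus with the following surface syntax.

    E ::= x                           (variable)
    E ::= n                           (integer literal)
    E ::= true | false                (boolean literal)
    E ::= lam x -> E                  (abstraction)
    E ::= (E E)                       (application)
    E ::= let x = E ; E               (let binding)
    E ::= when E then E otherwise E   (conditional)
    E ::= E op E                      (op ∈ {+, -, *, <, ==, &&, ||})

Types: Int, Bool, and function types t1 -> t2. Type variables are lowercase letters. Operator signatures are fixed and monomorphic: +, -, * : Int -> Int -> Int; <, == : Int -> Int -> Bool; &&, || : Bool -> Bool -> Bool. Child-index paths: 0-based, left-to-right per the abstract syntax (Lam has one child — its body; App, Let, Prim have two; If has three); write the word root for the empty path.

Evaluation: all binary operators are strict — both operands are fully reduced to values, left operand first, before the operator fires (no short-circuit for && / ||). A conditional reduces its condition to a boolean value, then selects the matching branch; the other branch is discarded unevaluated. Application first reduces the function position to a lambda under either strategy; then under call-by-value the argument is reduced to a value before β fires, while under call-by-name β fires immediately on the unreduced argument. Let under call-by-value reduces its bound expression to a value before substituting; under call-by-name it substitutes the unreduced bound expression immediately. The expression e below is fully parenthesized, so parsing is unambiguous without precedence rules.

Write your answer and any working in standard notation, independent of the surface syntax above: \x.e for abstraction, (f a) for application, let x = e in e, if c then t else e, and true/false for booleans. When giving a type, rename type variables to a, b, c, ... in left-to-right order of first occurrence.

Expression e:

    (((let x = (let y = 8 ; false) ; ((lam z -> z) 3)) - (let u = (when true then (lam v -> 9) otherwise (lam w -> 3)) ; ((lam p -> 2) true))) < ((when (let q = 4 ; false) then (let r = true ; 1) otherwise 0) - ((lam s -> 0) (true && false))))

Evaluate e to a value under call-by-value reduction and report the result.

Derivation:
step 0: (((let x = (let y = 8 in false) in ((\z.z) 3)) - (let u = (if true then (\v.9) else (\w.3)) in ((\p.2) true))) < ((if (let q = 4 in false) then (let r = true in 1) else 0) - ((\s.0) (true && false))))
step 1: [let@0.0.0] (((let x = false in ((\z.z) 3)) - (let u = (if true then (\v.9) else (\w.3)) in ((\p.2) true))) < ((if (let q = 4 in false) then (let r = true in 1) else 0) - ((\s.0) (true && false))))
step 2: [let@0.0] ((((\z.z) 3) - (let u = (if true then (\v.9) else (\w.3)) in ((\p.2) true))) < ((if (let q = 4 in false) then (let r = true in 1) else 0) - ((\s.0) (true && false))))
step 3: [beta@0.0] ((3 - (let u = (if true then (\v.9) else (\w.3)) in ((\p.2) true))) < ((if (let q = 4 in false) then (let r = true in 1) else 0) - ((\s.0) (true && false))))
step 4: [if@0.1.0] ((3 - (let u = (\v.9) in ((\p.2) true))) < ((if (let q = 4 in false) then (let r = true in 1) else 0) - ((\s.0) (true && false))))
step 5: [let@0.1] ((3 - ((\p.2) true)) < ((if (let q = 4 in false) then (let r = true in 1) else 0) - ((\s.0) (true && false))))
step 6: [beta@0.1] ((3 - 2) < ((if (let q = 4 in false) then (let r = true in 1) else 0) - ((\s.0) (true && false))))
step 7: [delta@0] (1 < ((if (let q = 4 in false) then (let r = true in 1) else 0) - ((\s.0) (true && false))))
step 8: [let@1.0.0] (1 < ((if false then (let r = true in 1) else 0) - ((\s.0) (true && false))))
step 9: [if@1.0] (1 < (0 - ((\s.0) (true && false))))
step 10: [delta@1.1.1] (1 < (0 - ((\s.0) false)))
step 11: [beta@1.1] (1 < (0 - 0))
step 12: [delta@1] (1 < 0)
step 13: [delta@root] false

Answer: false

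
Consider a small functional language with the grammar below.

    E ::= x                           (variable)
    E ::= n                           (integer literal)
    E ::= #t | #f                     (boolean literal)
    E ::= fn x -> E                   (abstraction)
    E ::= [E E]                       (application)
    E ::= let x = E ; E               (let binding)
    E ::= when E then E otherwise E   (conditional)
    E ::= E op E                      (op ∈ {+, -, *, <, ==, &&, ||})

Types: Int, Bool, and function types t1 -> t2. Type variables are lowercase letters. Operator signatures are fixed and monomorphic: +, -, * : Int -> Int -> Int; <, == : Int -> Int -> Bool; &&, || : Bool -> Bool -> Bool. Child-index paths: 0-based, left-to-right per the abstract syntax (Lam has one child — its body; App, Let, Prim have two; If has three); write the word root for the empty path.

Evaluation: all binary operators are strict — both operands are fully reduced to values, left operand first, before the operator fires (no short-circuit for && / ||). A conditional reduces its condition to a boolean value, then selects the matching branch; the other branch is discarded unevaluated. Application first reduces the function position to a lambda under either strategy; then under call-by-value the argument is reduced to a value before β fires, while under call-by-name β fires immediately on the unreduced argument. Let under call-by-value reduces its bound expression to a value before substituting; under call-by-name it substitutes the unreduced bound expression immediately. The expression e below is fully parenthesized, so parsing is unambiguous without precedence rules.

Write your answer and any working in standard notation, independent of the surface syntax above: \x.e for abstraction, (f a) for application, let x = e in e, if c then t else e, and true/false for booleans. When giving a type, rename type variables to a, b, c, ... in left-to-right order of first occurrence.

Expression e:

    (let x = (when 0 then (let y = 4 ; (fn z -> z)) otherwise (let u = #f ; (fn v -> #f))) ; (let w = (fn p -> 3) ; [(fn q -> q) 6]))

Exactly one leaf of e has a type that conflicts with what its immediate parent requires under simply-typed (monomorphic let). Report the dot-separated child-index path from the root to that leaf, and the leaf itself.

Working:
  unify Int ~ Bool
  FAIL: mismatch Int ~ Bool

Answer: 0.0 : 0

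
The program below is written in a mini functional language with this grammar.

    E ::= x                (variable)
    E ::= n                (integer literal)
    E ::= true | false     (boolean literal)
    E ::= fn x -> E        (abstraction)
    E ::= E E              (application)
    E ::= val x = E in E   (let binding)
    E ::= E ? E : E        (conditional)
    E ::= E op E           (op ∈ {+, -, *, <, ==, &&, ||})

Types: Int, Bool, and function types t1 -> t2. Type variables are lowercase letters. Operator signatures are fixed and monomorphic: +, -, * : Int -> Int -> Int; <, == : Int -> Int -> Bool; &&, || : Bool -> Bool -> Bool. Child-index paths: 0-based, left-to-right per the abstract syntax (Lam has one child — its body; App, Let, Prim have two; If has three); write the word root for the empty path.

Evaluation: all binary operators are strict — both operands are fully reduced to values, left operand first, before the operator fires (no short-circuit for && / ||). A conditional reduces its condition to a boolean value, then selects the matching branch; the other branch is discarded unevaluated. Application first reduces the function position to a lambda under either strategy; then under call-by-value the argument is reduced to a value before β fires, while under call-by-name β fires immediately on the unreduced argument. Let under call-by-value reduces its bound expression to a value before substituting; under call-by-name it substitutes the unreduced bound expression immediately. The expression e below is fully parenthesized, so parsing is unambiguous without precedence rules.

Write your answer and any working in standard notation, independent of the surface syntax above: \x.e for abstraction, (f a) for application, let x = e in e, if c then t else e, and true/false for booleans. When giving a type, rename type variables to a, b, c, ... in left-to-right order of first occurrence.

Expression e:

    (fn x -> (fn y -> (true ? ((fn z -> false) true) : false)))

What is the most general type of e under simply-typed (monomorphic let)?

Answer: a -> b -> Bool

Trace:
  unify Bool ~ Bool
\z._ : c -> Bool
  unify c -> Bool ~ Bool -> d
  unify c ~ Bool
  unify Bool ~ d
_ _ : Bool
  unify Bool ~ Bool
\y._ : b -> Bool
\x._ : a -> b -> Bool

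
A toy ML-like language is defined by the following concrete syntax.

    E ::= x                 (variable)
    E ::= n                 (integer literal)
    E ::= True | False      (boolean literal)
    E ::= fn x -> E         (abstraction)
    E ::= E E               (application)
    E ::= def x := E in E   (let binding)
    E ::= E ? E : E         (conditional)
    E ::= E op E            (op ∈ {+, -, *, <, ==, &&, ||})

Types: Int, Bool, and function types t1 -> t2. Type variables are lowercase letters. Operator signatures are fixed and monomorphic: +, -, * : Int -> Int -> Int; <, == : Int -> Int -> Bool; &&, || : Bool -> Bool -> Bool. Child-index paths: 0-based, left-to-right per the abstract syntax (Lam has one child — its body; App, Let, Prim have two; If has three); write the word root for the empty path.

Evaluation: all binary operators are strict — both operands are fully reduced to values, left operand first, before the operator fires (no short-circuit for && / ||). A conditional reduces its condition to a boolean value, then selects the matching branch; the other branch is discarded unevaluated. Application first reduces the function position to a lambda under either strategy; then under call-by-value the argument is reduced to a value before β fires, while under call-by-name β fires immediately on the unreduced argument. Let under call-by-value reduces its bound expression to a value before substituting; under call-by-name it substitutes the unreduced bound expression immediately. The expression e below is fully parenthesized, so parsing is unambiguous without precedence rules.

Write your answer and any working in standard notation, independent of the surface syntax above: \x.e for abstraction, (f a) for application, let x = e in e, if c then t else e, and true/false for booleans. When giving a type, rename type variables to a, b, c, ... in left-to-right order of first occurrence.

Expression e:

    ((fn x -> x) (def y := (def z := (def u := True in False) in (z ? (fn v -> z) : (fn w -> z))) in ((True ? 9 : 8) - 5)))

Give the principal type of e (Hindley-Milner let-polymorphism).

Answer: Int

Trace:
x : a
\x._ : a -> a
let u : Bool
let z : Bool
z : Bool
  unify Bool ~ Bool
z : Bool
\v._ : b -> Bool
z : Bool
\w._ : c -> Bool
  unify b -> Bool ~ c -> Bool
  unify b ~ c
  unify Bool ~ Bool
let y : forall. c -> Bool
  unify Bool ~ Bool
  unify Int ~ Int
  unify Int ~ Int
  unify Int ~ Int
  unify a -> a ~ Int -> d
  unify a ~ Int
  unify Int ~ d
_ _ : Int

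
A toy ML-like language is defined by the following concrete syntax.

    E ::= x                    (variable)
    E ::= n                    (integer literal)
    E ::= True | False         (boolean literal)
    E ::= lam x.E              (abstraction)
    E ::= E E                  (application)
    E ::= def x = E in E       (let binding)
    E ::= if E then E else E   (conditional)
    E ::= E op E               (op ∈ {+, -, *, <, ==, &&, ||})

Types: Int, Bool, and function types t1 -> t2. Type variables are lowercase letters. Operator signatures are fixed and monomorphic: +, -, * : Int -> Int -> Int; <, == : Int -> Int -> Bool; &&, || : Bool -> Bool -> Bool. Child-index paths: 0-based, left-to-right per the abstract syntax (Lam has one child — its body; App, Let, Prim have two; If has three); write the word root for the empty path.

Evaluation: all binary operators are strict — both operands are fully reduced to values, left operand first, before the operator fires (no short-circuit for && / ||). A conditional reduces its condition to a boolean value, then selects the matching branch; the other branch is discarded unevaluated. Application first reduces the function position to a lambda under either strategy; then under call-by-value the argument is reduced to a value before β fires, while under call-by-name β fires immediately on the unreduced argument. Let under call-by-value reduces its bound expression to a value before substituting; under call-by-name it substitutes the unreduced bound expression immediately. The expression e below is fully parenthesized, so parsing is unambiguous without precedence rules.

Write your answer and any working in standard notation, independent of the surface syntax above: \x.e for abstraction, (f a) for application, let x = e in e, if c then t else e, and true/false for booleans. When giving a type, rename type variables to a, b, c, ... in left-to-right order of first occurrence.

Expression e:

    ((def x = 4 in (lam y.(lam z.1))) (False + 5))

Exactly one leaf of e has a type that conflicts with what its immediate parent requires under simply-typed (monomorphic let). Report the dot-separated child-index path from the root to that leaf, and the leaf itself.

Working:
let x : Int
\z._ : b -> Int
\y._ : a -> b -> Int
  unify Bool ~ Int
  FAIL: mismatch Bool ~ Int

Answer: 1.0 : false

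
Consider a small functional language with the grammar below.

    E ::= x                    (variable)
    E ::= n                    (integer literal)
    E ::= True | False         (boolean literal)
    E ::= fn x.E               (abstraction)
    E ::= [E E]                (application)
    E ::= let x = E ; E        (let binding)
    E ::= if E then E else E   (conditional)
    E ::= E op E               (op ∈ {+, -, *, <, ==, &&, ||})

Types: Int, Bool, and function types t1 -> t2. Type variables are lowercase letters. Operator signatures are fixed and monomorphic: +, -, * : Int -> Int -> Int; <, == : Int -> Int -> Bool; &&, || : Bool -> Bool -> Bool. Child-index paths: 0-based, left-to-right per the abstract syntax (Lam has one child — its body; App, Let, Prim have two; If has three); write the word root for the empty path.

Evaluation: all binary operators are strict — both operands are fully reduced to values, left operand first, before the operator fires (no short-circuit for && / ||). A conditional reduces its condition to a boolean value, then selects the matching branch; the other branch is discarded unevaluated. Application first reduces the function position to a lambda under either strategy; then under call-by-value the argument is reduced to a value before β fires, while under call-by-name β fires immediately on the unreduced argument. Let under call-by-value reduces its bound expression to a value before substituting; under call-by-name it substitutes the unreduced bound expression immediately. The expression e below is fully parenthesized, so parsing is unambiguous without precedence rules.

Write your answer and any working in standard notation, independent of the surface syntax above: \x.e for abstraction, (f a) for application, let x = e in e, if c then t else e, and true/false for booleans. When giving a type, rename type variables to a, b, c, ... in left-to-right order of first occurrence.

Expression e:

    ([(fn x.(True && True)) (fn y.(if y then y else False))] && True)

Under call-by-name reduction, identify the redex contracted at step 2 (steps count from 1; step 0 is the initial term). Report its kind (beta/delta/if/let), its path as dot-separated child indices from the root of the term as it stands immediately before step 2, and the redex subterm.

Answer: delta at 0 : (true && true)

Working:
step 0: (((\x.(true && true)) (\y.(if y then y else false))) && true)
step 1: [beta@0] ((true && true) && true)
step 2: [delta@0] (true && true)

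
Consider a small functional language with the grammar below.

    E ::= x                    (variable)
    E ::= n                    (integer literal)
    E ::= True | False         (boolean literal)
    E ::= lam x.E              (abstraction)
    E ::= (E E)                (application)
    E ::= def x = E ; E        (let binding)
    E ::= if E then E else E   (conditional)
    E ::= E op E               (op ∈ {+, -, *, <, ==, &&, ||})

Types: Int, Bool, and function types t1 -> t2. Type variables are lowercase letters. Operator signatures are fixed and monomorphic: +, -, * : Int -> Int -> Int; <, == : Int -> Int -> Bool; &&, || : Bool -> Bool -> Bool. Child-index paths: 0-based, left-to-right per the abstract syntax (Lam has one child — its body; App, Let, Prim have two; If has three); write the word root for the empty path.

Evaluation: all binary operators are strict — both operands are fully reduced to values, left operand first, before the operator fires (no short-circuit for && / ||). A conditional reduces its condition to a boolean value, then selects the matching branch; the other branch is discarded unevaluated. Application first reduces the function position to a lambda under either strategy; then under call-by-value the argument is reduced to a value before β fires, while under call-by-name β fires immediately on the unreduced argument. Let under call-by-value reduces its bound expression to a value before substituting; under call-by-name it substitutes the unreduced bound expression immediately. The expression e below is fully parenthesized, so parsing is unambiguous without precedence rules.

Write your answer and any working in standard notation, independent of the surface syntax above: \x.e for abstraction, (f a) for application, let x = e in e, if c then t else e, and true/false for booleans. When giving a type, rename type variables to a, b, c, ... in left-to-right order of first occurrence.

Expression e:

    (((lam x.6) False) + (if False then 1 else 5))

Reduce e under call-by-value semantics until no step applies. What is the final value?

Answer: 11

Working:
step 0: (((\x.6) false) + (if false then 1 else 5))
step 1: [beta@0] (6 + (if false then 1 else 5))
step 2: [if@1] (6 + 5)
step 3: [delta@root] 11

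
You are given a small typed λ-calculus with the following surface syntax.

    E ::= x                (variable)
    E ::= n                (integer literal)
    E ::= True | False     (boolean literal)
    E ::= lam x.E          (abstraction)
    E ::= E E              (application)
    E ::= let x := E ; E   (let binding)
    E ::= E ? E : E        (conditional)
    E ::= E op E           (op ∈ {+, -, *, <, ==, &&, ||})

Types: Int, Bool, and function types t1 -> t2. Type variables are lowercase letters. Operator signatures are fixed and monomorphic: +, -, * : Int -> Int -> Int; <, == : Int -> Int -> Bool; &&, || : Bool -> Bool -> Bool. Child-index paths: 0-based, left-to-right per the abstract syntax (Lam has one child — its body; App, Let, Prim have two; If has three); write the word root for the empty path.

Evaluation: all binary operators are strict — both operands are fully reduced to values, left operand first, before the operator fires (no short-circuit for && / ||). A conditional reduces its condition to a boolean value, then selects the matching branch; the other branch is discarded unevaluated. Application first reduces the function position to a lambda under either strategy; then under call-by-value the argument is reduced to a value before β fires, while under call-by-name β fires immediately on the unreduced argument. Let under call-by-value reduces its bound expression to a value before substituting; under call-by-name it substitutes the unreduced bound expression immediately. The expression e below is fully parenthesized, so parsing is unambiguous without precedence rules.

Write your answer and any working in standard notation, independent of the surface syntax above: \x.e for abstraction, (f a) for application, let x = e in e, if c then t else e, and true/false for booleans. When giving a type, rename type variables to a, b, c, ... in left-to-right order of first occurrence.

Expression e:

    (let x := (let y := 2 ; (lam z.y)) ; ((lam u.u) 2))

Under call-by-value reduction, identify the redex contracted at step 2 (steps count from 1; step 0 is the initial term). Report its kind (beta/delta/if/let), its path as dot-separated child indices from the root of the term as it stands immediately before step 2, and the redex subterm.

Answer: let at root : (let x = (\z.2) in ((\u.u) 2))

Working:
step 0: (let x = (let y = 2 in (\z.y)) in ((\u.u) 2))
step 1: [let@0] (let x = (\z.2) in ((\u.u) 2))
step 2: [let@root] ((\u.u) 2)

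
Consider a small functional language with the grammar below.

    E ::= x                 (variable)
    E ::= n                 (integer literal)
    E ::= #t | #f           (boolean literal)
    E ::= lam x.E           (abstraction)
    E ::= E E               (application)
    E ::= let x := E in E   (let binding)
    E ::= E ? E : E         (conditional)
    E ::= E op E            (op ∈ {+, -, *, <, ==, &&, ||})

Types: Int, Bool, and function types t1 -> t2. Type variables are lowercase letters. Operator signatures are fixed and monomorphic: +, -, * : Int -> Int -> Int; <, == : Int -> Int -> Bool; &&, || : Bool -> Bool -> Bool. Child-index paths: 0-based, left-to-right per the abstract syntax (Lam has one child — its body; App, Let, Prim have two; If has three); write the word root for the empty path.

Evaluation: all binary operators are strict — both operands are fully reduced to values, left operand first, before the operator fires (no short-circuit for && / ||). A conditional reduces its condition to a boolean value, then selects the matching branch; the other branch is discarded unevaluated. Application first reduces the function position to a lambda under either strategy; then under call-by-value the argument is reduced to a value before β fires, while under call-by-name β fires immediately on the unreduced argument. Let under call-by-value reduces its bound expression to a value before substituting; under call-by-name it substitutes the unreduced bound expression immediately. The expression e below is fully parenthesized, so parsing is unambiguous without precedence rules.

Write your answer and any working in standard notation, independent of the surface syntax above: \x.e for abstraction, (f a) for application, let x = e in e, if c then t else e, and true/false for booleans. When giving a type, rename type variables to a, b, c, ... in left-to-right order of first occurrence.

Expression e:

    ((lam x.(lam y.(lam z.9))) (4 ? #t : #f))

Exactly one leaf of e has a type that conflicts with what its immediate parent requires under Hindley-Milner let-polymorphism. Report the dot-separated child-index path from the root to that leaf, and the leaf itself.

Answer: 1.0 : 4

Working:
\z._ : c -> Int
\y._ : b -> c -> Int
\x._ : a -> b -> c -> Int
  unify Int ~ Bool
  FAIL: mismatch Int ~ Bool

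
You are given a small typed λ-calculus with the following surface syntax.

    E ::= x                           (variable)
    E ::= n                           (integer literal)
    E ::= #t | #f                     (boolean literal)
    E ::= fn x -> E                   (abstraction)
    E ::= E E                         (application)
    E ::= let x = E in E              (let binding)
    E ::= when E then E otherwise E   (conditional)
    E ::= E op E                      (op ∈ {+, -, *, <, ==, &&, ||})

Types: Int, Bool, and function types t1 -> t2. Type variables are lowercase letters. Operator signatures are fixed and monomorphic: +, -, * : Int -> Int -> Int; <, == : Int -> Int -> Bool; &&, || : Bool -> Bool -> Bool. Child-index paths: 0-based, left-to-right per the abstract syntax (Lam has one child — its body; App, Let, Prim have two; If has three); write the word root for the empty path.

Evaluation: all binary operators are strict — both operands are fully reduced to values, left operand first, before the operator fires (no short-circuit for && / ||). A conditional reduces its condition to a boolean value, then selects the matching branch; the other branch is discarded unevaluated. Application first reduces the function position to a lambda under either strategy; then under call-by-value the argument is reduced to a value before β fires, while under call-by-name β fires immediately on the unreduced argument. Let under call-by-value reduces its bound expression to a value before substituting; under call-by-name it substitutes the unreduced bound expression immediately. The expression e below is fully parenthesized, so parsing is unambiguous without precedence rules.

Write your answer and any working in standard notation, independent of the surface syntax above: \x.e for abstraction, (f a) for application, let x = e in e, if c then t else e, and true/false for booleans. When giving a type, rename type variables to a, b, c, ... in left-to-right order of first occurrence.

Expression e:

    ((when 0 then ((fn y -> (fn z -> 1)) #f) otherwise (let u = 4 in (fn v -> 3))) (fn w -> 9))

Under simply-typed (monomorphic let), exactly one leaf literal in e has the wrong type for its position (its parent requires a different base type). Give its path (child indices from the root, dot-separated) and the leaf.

Answer: 0.0 : 0

Derivation:
  unify Int ~ Bool
  FAIL: mismatch Int ~ Bool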